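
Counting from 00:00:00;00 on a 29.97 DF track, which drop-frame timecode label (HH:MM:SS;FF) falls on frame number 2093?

00:01:09;25

Ten DF minutes hold 17982 frames, so frame 2093 lies in block 0 (frames 0–17981) with 2093 frames into that block.
The block's first minute is 1800 frames and the rest 1798 each; 2093 frames reaches minute 1, so 0 × 18 + 1 × 2 = 2 labels have been skipped so far.
Adding those back, label number 2093 + 2 = 2095 at 30 labels/s is 69 s + 25 f = 0 h 1 min 9 s frame 25, i.e. 00:01:09;25.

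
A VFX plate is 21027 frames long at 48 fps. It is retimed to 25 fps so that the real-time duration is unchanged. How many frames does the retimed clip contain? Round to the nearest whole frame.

10952 frames

Frames at target rate = 21027 × (25) / (48) = 175225/16 ≈ 10951.562.
Nearest whole frame: 10952.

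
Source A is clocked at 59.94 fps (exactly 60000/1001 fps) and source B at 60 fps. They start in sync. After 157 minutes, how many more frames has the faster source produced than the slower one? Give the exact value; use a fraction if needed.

157 min = 9420 s.
A emits 60000/1001 × 9420 = 565200000/1001 frames; B emits 60 × 9420 = 565200.
Difference = 565200/1001 frames (≈ 564.6354); B is ahead of A.

565200/1001 frames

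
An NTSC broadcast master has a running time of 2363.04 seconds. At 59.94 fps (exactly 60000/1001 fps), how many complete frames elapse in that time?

Frames = 2363.04 × 60000/1001 = 141782400/1001 ≈ 141640.7592.
Complete frames: 141640.

141640 frames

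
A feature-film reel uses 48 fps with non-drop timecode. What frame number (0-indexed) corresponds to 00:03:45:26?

10826

Total seconds to the label: (0 × 3600 + 3 × 60 + 45) = 225.
Frame index = 225 × 48 + 26 = 10826.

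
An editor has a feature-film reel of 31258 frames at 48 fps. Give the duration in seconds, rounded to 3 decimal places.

Running time = 31258 × 1/48 = 15629/24 s ≈ 651.208 s.

651.208 seconds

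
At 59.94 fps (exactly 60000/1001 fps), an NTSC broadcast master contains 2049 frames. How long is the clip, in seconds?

34.18415 seconds

Running time = 2049 / (60000/1001) = 34.18415 s.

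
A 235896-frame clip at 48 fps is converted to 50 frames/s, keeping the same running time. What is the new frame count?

Target frames = source frames × (target rate / source rate) = 235896 × (50)/(48) = 235896 × 25/24 = 245725.

245725 frames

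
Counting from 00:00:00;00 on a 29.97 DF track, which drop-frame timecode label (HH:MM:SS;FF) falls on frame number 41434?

Ten DF minutes hold 17982 frames, so frame 41434 lies in block 2 (frames 35964–53945) with 5470 frames into that block.
The block's first minute is 1800 frames and the rest 1798 each; 5470 frames reaches minute 3, so 2 × 18 + 3 × 2 = 42 labels have been skipped so far.
Adding those back, label number 41434 + 42 = 41476 at 30 labels/s is 1382 s + 16 f = 0 h 23 min 2 s frame 16, i.e. 00:23:02;16.

00:23:02;16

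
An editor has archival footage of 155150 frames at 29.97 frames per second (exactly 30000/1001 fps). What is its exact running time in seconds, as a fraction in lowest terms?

3106103/600 seconds

Running time = 155150 ÷ (30000/1001) = 155150 × 1001/30000 = 3106103/600 s.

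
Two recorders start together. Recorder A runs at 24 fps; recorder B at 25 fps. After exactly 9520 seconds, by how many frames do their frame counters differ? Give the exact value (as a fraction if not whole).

A emits 24 × 9520 = 228480 frames; B emits 25 × 9520 = 238000.
Difference = 9520 frames; B is ahead of A.

9520 frames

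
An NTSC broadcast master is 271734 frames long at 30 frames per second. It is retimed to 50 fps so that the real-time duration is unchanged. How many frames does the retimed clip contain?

Target frames = source frames × (target rate / source rate) = 271734 × (50)/(30) = 271734 × 5/3 = 452890.

452890 frames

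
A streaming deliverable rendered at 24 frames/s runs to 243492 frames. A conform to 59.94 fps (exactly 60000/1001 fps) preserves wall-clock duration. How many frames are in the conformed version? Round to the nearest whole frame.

Frames at target rate = 243492 × (60000/1001) / (24) = 608730000/1001 ≈ 608121.878.
Nearest whole frame: 608122.

608122 frames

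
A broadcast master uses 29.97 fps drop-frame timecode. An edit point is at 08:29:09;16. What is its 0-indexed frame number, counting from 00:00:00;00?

915568

As if non-drop at 30 labels/s: (8 × 3600 + 29 × 60 + 9) × 30 + 16 = 916486.
Minute boundaries passed: 509; those not divisible by 10: 509 − 50 = 459; dropped labels = 2 × 459 = 918.
Actual frame index = 916486 − 918 = 915568.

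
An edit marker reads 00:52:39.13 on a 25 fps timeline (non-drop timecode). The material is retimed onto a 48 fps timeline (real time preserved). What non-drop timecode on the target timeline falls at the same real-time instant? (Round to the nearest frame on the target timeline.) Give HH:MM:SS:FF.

Source frame index: (0×3600 + 52×60 + 39) × 25 + 13 = 78988.
Real time: 78988 / (25) = 78988/25 s.
Target frame: (78988/25) × (48) = 3791424/25 ≈ 151656.960 → 151657.
At 48 labels/s: frame 151657 → 00:52:39:25.

00:52:39:25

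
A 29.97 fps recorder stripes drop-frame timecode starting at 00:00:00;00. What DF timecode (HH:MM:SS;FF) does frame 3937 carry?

00:02:11;11

Ten DF minutes hold 17982 frames, so frame 3937 lies in block 0 (frames 0–17981) with 3937 frames into that block.
The block's first minute is 1800 frames and the rest 1798 each; 3937 frames reaches minute 2, so 0 × 18 + 2 × 2 = 4 labels have been skipped so far.
Adding those back, label number 3937 + 4 = 3941 at 30 labels/s is 131 s + 11 f = 0 h 2 min 11 s frame 11, i.e. 00:02:11;11.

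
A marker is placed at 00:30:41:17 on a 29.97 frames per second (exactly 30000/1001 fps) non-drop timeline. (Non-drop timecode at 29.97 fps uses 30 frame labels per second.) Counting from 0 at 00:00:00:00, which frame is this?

frame 55247

Total seconds to the label: (0 × 3600 + 30 × 60 + 41) = 1841.
Frame index = 1841 × 30 + 17 = 55247.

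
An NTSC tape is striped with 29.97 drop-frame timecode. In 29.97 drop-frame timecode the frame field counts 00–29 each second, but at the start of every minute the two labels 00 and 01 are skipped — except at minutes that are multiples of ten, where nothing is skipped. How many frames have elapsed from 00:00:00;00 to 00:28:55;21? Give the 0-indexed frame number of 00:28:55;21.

52019

As if non-drop at 30 labels/s: (0 × 3600 + 28 × 60 + 55) × 30 + 21 = 52071.
Minute boundaries passed: 28; those not divisible by 10: 28 − 2 = 26; dropped labels = 2 × 26 = 52.
Actual frame index = 52071 − 52 = 52019.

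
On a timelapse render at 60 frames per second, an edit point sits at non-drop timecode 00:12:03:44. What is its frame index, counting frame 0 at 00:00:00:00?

frame 43424

Total seconds to the label: (0 × 3600 + 12 × 60 + 3) = 723.
Frame index = 723 × 60 + 44 = 43424.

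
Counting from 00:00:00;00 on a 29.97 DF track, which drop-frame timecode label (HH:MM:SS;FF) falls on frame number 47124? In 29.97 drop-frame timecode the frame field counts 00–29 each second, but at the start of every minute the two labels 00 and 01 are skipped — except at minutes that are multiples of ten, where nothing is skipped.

00:26:12;12

Each 10-minute DF block holds 10 × 60 × 30 − 9 × 2 = 17982 frames. 47124 ÷ 17982 → 2 full blocks, remainder 11160.
Within the partial block the first minute is 1800 frames and each further minute 1798, so 6 further minute boundaries passed. Total skipped labels = 18 × 2 + 2 × 6 = 48.
Non-drop label index = 47124 + 48 = 47172; at 30 labels/s that is 00:26:12:12, i.e. DF 00:26:12;12.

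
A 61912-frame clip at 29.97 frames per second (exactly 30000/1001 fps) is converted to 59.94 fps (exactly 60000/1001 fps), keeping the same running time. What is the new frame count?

Target frames = source frames × (target rate / source rate) = 61912 × (60000/1001)/(30000/1001) = 61912 × 2 = 123824.

123824 frames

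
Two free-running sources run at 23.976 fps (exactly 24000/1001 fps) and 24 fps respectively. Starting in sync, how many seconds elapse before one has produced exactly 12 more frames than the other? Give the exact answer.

500.5 seconds

The gap grows by |24 − 24000/1001| = 24/1001 frames per second.
Time for a 12-frame gap: 12 ÷ (24/1001) = 500.5 s.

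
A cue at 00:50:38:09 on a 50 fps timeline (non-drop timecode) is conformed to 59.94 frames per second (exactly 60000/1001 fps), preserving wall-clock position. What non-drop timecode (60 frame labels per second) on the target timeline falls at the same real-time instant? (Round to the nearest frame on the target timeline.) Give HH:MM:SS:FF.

Source frame index: (0×3600 + 50×60 + 38) × 50 + 9 = 151909.
Real time: 151909 / (50) = 151909/50 s.
Target frame: (151909/50) × (60000/1001) = 182290800/1001 ≈ 182108.691 → 182109.
At 60 labels/s: frame 182109 → 00:50:35:09.

00:50:35:09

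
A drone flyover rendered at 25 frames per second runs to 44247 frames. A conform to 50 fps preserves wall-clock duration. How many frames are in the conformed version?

Target frames = source frames × (target rate / source rate) = 44247 × (50)/(25) = 44247 × 2 = 88494.

88494 frames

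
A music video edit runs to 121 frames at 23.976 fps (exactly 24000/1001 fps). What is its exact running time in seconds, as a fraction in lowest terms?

121121/24000 seconds

Running time = 121 ÷ (24000/1001) = 121 × 1001/24000 = 121121/24000 s.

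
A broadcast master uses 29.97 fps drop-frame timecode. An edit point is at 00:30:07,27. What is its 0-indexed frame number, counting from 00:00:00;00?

Complete 10-minute blocks: 3, each 17982 frames → 53946.
Remaining 0 whole minutes in the current block: 0 frames.
Within the current minute: 7 × 30 + 27 = 237. Total = 53946 + 0 + 237 = 54183.

54183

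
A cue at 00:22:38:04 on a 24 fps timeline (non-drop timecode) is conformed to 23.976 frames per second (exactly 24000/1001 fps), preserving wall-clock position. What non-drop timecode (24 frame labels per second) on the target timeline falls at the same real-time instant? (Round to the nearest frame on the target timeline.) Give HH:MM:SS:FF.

00:22:36:19

Source frame index: (0×3600 + 22×60 + 38) × 24 + 4 = 32596.
Real time: 32596 / (24) = 8149/6 s.
Target frame: (8149/6) × (24000/1001) = 32596000/1001 ≈ 32563.437 → 32563.
At 24 labels/s: frame 32563 → 00:22:36:19.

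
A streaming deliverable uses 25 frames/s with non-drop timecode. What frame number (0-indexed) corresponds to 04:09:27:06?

374181

Total seconds to the label: (4 × 3600 + 9 × 60 + 27) = 14967.
Frame index = 14967 × 25 + 6 = 374181.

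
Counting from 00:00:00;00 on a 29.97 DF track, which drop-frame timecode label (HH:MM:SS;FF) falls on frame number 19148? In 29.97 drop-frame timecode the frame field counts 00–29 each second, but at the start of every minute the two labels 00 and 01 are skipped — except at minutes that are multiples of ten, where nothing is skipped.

Each 10-minute DF block holds 10 × 60 × 30 − 9 × 2 = 17982 frames. 19148 ÷ 17982 → 1 full block, remainder 1166.
Within the partial block the first minute is 1800 frames and each further minute 1798, so 0 further minute boundaries passed. Total skipped labels = 18 × 1 + 2 × 0 = 18.
Non-drop label index = 19148 + 18 = 19166; at 30 labels/s that is 00:10:38:26, i.e. DF 00:10:38;26.

00:10:38;26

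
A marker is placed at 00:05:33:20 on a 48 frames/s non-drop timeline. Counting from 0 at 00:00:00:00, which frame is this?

Total seconds to the label: (0 × 3600 + 5 × 60 + 33) = 333.
Frame index = 333 × 48 + 20 = 16004.

16004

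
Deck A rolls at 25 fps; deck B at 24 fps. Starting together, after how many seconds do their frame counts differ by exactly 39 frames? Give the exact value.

39 seconds

The gap grows by |24 − 25| = 1 frame per second.
Time for a 39-frame gap: 39 ÷ (1) = 39 s.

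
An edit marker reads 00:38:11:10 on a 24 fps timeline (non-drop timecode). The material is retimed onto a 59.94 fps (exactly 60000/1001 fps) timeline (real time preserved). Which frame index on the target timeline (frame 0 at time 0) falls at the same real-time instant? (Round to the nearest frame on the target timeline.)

frame 137348

Source frame index: (0×3600 + 38×60 + 11) × 24 + 10 = 54994.
Real time: 54994 / (24) = 27497/12 s.
Target frame: (27497/12) × (60000/1001) = 137485000/1001 ≈ 137347.652 → 137348.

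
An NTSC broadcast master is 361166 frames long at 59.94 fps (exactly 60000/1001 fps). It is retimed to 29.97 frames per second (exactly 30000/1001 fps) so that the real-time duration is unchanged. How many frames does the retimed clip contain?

Target frames = source frames × (target rate / source rate) = 361166 × (30000/1001)/(60000/1001) = 361166 × 1/2 = 180583.

180583 frames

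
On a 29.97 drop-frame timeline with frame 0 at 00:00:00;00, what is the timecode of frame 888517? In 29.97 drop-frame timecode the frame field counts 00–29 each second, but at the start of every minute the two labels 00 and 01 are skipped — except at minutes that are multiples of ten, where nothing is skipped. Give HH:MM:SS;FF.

08:14:06;27

Ten DF minutes hold 17982 frames, so frame 888517 lies in block 49 (frames 881118–899099) with 7399 frames into that block.
The block's first minute is 1800 frames and the rest 1798 each; 7399 frames reaches minute 4, so 49 × 18 + 4 × 2 = 890 labels have been skipped so far.
Adding those back, label number 888517 + 890 = 889407 at 30 labels/s is 29646 s + 27 f = 8 h 14 min 6 s frame 27, i.e. 08:14:06;27.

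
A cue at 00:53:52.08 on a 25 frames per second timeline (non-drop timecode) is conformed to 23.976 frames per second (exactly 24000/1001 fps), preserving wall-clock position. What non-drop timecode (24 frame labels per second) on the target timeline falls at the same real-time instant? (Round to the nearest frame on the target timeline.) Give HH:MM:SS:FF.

00:53:49:02

Source frame index: (0×3600 + 53×60 + 52) × 25 + 8 = 80808.
Real time: 80808 / (25) = 80808/25 s.
Target frame: (80808/25) × (24000/1001) = 852480/11 ≈ 77498.182 → 77498.
At 24 labels/s: frame 77498 → 00:53:49:02.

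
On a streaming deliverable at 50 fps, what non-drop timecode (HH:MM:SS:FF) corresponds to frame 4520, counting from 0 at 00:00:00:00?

00:01:30:20

4520 ÷ 50 = 90 full seconds, remainder 20 frames.
90 s = 0 h 1 min 30 s.
Timecode: 00:01:30:20.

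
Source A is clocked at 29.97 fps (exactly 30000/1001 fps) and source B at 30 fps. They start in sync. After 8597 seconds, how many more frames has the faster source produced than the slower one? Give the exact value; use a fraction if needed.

A emits 30000/1001 × 8597 = 257910000/1001 frames; B emits 30 × 8597 = 257910.
Difference = 257910/1001 frames (≈ 257.6523); B is ahead of A.

257910/1001 frames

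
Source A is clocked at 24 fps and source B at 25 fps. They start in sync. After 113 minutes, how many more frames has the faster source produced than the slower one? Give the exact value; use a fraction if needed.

6780 frames

113 min = 6780 s.
A emits 24 × 6780 = 162720 frames; B emits 25 × 6780 = 169500.
Difference = 6780 frames; B is ahead of A.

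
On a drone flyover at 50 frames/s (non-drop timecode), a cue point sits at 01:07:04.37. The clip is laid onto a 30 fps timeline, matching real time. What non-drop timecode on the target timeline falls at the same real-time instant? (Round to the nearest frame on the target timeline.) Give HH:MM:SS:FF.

Source frame index: (1×3600 + 7×60 + 4) × 50 + 37 = 201237.
Real time: 201237 / (50) = 201237/50 s.
Target frame: (201237/50) × (30) = 603711/5 ≈ 120742.200 → 120742.
At 30 labels/s: frame 120742 → 01:07:04:22.

01:07:04:22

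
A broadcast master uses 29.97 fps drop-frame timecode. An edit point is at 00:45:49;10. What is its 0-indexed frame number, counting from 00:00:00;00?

As if non-drop at 30 labels/s: (0 × 3600 + 45 × 60 + 49) × 30 + 10 = 82480.
Minute boundaries passed: 45; those not divisible by 10: 45 − 4 = 41; dropped labels = 2 × 41 = 82.
Actual frame index = 82480 − 82 = 82398.

82398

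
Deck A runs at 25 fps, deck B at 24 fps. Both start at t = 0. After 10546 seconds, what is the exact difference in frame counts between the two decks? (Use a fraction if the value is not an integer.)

10546 frames

A emits 25 × 10546 = 263650 frames; B emits 24 × 10546 = 253104.
Difference = 10546 frames; B is behind A.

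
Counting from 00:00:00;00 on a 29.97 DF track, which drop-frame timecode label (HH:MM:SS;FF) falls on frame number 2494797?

Each 10-minute DF block holds 10 × 60 × 30 − 9 × 2 = 17982 frames. 2494797 ÷ 17982 → 138 full blocks, remainder 13281.
Within the partial block the first minute is 1800 frames and each further minute 1798, so 7 further minute boundaries passed. Total skipped labels = 18 × 138 + 2 × 7 = 2498.
Non-drop label index = 2494797 + 2498 = 2497295; at 30 labels/s that is 23:07:23:05, i.e. DF 23:07:23;05.

23:07:23;05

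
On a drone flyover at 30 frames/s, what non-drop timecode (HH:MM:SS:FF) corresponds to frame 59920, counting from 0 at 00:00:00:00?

59920 ÷ 30 = 1997 full seconds, remainder 10 frames.
1997 s = 0 h 33 min 17 s.
Timecode: 00:33:17:10.

00:33:17:10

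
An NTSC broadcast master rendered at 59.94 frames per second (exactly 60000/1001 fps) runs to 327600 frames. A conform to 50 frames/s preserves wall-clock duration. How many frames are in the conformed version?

Target frames = source frames × (target rate / source rate) = 327600 × (50)/(60000/1001) = 327600 × 1001/1200 = 273273.

273273 frames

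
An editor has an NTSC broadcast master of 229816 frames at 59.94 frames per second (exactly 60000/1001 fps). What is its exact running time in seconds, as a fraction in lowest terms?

Running time = 229816 ÷ (60000/1001) = 229816 × 1001/60000 = 28755727/7500 s.

28755727/7500 seconds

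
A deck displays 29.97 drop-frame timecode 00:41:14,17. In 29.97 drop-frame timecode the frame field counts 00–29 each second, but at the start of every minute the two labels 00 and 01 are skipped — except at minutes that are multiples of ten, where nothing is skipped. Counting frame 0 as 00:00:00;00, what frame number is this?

74163

Complete 10-minute blocks: 4, each 17982 frames → 71928.
Remaining 1 whole minute in the current block: 1800 + 0 × 1798 = 1800 frames.
Within the current minute: 14 × 30 + 17 − 2 = 435 (labels ;00/;01 skipped at this minute). Total = 71928 + 1800 + 435 = 74163.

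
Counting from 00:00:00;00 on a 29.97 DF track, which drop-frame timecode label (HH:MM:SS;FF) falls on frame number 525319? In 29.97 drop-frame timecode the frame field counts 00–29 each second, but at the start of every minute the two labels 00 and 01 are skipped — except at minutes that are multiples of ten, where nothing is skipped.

Ten DF minutes hold 17982 frames, so frame 525319 lies in block 29 (frames 521478–539459) with 3841 frames into that block.
The block's first minute is 1800 frames and the rest 1798 each; 3841 frames reaches minute 2, so 29 × 18 + 2 × 2 = 526 labels have been skipped so far.
Adding those back, label number 525319 + 526 = 525845 at 30 labels/s is 17528 s + 5 f = 4 h 52 min 8 s frame 5, i.e. 04:52:08;05.

04:52:08;05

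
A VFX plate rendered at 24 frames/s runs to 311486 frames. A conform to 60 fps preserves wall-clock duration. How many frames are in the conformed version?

778715 frames

Frames at target rate = 311486 × (60) / (24) = 778715.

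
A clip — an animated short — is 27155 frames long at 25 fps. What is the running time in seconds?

1086.2 seconds

Running time = 27155 / (25) = 1086.2 s.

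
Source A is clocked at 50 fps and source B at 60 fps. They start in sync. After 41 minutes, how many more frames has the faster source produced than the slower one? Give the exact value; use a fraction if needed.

24600 frames

41 min = 2460 s.
A emits 50 × 2460 = 123000 frames; B emits 60 × 2460 = 147600.
Difference = 24600 frames; B is ahead of A.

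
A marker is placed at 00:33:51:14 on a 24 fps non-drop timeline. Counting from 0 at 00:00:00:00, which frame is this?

48758

Total seconds to the label: (0 × 3600 + 33 × 60 + 51) = 2031.
Frame index = 2031 × 24 + 14 = 48758.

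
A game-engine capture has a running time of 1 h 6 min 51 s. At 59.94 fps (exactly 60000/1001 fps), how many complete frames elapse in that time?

240419 frames

1 h 6 min 51 s = 4011 s.
Frames = 4011 × 60000/1001 = 34380000/143 ≈ 240419.5804.
Complete frames: 240419.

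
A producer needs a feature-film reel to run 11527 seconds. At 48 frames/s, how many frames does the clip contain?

553296 frames

Frames = 11527 × 48 = 553296.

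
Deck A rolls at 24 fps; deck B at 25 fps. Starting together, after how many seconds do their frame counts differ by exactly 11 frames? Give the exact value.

11 seconds

The gap grows by |25 − 24| = 1 frame per second.
Time for a 11-frame gap: 11 ÷ (1) = 11 s.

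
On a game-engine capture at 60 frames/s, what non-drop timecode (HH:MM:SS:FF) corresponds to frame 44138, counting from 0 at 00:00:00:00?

00:12:15:38

44138 ÷ 60 = 735 full seconds, remainder 38 frames.
735 s = 0 h 12 min 15 s.
Timecode: 00:12:15:38.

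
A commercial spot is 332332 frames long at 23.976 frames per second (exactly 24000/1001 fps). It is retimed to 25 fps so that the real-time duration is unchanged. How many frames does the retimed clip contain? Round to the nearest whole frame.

Frames at target rate = 332332 × (25) / (24000/1001) = 83166083/240 ≈ 346525.346.
Nearest whole frame: 346525.

346525 frames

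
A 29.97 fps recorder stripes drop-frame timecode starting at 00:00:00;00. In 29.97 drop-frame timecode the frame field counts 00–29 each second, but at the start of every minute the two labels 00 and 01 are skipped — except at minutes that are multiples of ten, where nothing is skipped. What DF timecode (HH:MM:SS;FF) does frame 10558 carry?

00:05:52;08

Each 10-minute DF block holds 10 × 60 × 30 − 9 × 2 = 17982 frames. 10558 ÷ 17982 → 0 full blocks, remainder 10558.
Within the partial block the first minute is 1800 frames and each further minute 1798, so 5 further minute boundaries passed. Total skipped labels = 18 × 0 + 2 × 5 = 10.
Non-drop label index = 10558 + 10 = 10568; at 30 labels/s that is 00:05:52:08, i.e. DF 00:05:52;08.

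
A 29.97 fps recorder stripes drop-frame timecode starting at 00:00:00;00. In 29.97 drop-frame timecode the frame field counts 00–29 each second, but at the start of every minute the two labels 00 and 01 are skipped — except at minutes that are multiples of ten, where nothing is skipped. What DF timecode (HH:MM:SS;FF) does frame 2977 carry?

Each 10-minute DF block holds 10 × 60 × 30 − 9 × 2 = 17982 frames. 2977 ÷ 17982 → 0 full blocks, remainder 2977.
Within the partial block the first minute is 1800 frames and each further minute 1798, so 1 further minute boundary passed. Total skipped labels = 18 × 0 + 2 × 1 = 2.
Non-drop label index = 2977 + 2 = 2979; at 30 labels/s that is 00:01:39:09, i.e. DF 00:01:39;09.

00:01:39;09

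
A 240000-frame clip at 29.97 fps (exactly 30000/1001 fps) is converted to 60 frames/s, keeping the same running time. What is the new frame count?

Target frames = source frames × (target rate / source rate) = 240000 × (60)/(30000/1001) = 240000 × 1001/500 = 480480.

480480 frames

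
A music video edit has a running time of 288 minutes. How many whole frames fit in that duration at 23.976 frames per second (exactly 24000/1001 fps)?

414305 frames

288 min = 17280 s.
Frames = 17280 × 24000/1001 = 414720000/1001 ≈ 414305.6943.
Complete frames: 414305.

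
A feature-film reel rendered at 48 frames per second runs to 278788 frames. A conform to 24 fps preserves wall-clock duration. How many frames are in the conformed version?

139394 frames

Target frames = source frames × (target rate / source rate) = 278788 × (24)/(48) = 278788 × 1/2 = 139394.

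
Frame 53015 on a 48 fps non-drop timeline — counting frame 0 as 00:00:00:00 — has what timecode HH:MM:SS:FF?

53015 ÷ 48 = 1104 full seconds, remainder 23 frames.
1104 s = 0 h 18 min 24 s.
Timecode: 00:18:24:23.

00:18:24:23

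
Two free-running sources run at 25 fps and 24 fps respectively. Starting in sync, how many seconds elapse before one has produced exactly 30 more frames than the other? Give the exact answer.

30 seconds

The gap grows by |24 − 25| = 1 frame per second.
Time for a 30-frame gap: 30 ÷ (1) = 30 s.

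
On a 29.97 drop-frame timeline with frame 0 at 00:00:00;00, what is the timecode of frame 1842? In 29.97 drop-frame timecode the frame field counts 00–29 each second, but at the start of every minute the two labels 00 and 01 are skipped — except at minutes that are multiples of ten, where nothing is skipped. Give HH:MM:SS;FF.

00:01:01;14

Ten DF minutes hold 17982 frames, so frame 1842 lies in block 0 (frames 0–17981) with 1842 frames into that block.
The block's first minute is 1800 frames and the rest 1798 each; 1842 frames reaches minute 1, so 0 × 18 + 1 × 2 = 2 labels have been skipped so far.
Adding those back, label number 1842 + 2 = 1844 at 30 labels/s is 61 s + 14 f = 0 h 1 min 1 s frame 14, i.e. 00:01:01;14.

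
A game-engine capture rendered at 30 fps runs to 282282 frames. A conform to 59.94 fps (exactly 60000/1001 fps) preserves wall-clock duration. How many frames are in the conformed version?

Target frames = source frames × (target rate / source rate) = 282282 × (60000/1001)/(30) = 282282 × 2000/1001 = 564000.

564000 frames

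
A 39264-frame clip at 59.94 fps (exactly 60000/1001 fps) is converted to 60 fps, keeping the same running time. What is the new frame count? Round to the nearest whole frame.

39303 frames

Frames at target rate = 39264 × (60) / (60000/1001) = 4912908/125 ≈ 39303.264.
Nearest whole frame: 39303.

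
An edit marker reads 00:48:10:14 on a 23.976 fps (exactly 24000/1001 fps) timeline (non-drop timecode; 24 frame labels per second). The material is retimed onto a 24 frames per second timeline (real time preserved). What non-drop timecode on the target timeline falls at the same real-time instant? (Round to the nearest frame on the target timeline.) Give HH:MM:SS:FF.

Source frame index: (0×3600 + 48×60 + 10) × 24 + 14 = 69374.
Real time: 69374 / (24000/1001) = 34721687/12000 s.
Target frame: (34721687/12000) × (24) = 34721687/500 ≈ 69443.374 → 69443.
At 24 labels/s: frame 69443 → 00:48:13:11.

00:48:13:11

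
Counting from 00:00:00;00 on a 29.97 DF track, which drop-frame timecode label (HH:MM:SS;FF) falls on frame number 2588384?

23:59:25;26

Each 10-minute DF block holds 10 × 60 × 30 − 9 × 2 = 17982 frames. 2588384 ÷ 17982 → 143 full blocks, remainder 16958.
Within the partial block the first minute is 1800 frames and each further minute 1798, so 9 further minute boundaries passed. Total skipped labels = 18 × 143 + 2 × 9 = 2592.
Non-drop label index = 2588384 + 2592 = 2590976; at 30 labels/s that is 23:59:25:26, i.e. DF 23:59:25;26.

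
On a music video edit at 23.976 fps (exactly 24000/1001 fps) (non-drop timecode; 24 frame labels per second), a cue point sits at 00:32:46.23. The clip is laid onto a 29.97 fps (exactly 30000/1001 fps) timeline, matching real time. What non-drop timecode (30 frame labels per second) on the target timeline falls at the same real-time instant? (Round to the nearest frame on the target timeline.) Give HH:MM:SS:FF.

00:32:46:29

Source frame index: (0×3600 + 32×60 + 46) × 24 + 23 = 47207.
Real time: 47207 / (24000/1001) = 47254207/24000 s.
Target frame: (47254207/24000) × (30000/1001) = 236035/4 ≈ 59008.750 → 59009.
At 30 labels/s: frame 59009 → 00:32:46:29.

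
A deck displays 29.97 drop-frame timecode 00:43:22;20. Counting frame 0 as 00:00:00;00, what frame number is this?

78002

As if non-drop at 30 labels/s: (0 × 3600 + 43 × 60 + 22) × 30 + 20 = 78080.
Minute boundaries passed: 43; those not divisible by 10: 43 − 4 = 39; dropped labels = 2 × 39 = 78.
Actual frame index = 78080 − 78 = 78002.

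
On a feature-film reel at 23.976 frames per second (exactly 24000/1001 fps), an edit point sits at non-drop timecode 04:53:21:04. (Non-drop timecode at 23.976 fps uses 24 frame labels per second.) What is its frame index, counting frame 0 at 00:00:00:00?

Total seconds to the label: (4 × 3600 + 53 × 60 + 21) = 17601.
Frame index = 17601 × 24 + 4 = 422428.

frame 422428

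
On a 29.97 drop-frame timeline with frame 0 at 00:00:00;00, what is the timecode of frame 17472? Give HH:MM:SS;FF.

00:09:43;00

Each 10-minute DF block holds 10 × 60 × 30 − 9 × 2 = 17982 frames. 17472 ÷ 17982 → 0 full blocks, remainder 17472.
Within the partial block the first minute is 1800 frames and each further minute 1798, so 9 further minute boundaries passed. Total skipped labels = 18 × 0 + 2 × 9 = 18.
Non-drop label index = 17472 + 18 = 17490; at 30 labels/s that is 00:09:43:00, i.e. DF 00:09:43;00.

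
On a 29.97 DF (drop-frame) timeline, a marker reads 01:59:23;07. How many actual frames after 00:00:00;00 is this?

214681

Complete 10-minute blocks: 11, each 17982 frames → 197802.
Remaining 9 whole minutes in the current block: 1800 + 8 × 1798 = 16184 frames.
Within the current minute: 23 × 30 + 7 − 2 = 695 (labels ;00/;01 skipped at this minute). Total = 197802 + 16184 + 695 = 214681.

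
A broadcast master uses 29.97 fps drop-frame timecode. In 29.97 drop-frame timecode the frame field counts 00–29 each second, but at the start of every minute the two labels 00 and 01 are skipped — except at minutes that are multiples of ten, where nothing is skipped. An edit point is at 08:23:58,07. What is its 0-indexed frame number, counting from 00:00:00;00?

As if non-drop at 30 labels/s: (8 × 3600 + 23 × 60 + 58) × 30 + 7 = 907147.
Minute boundaries passed: 503; those not divisible by 10: 503 − 50 = 453; dropped labels = 2 × 453 = 906.
Actual frame index = 907147 − 906 = 906241.

906241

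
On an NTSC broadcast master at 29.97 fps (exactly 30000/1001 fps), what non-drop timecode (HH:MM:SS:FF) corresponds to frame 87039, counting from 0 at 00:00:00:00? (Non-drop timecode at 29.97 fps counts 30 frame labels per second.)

00:48:21:09

87039 ÷ 30 = 2901 full seconds, remainder 9 frames.
2901 s = 0 h 48 min 21 s.
Timecode: 00:48:21:09.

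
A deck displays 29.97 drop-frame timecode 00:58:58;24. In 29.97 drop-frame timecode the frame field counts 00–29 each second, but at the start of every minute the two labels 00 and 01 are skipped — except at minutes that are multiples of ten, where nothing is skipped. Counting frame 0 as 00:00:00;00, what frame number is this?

As if non-drop at 30 labels/s: (0 × 3600 + 58 × 60 + 58) × 30 + 24 = 106164.
Minute boundaries passed: 58; those not divisible by 10: 58 − 5 = 53; dropped labels = 2 × 53 = 106.
Actual frame index = 106164 − 106 = 106058.

106058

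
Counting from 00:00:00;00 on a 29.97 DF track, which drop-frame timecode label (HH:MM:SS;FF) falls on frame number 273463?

02:32:04;17

Ten DF minutes hold 17982 frames, so frame 273463 lies in block 15 (frames 269730–287711) with 3733 frames into that block.
The block's first minute is 1800 frames and the rest 1798 each; 3733 frames reaches minute 2, so 15 × 18 + 2 × 2 = 274 labels have been skipped so far.
Adding those back, label number 273463 + 274 = 273737 at 30 labels/s is 9124 s + 17 f = 2 h 32 min 4 s frame 17, i.e. 02:32:04;17.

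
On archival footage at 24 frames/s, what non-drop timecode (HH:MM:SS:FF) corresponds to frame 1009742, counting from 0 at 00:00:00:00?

11:41:12:14

1009742 ÷ 24 = 42072 full seconds, remainder 14 frames.
42072 s = 11 h 41 min 12 s.
Timecode: 11:41:12:14.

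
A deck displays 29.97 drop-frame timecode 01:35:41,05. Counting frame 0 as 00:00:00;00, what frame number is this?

Complete 10-minute blocks: 9, each 17982 frames → 161838.
Remaining 5 whole minutes in the current block: 1800 + 4 × 1798 = 8992 frames.
Within the current minute: 41 × 30 + 5 − 2 = 1233 (labels ;00/;01 skipped at this minute). Total = 161838 + 8992 + 1233 = 172063.

172063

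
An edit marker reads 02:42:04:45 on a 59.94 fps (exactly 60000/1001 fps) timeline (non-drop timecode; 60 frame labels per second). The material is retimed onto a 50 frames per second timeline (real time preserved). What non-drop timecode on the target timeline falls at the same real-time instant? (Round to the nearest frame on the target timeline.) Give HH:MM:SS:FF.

Source frame index: (2×3600 + 42×60 + 4) × 60 + 45 = 583485.
Real time: 583485 / (60000/1001) = 38937899/4000 s.
Target frame: (38937899/4000) × (50) = 38937899/80 ≈ 486723.737 → 486724.
At 50 labels/s: frame 486724 → 02:42:14:24.

02:42:14:24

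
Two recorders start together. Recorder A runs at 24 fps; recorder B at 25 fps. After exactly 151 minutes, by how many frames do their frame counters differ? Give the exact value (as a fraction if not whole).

9060 frames

151 min = 9060 s.
A emits 24 × 9060 = 217440 frames; B emits 25 × 9060 = 226500.
Difference = 9060 frames; B is ahead of A.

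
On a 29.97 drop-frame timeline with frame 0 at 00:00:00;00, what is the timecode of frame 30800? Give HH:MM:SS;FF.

00:17:07;22

Ten DF minutes hold 17982 frames, so frame 30800 lies in block 1 (frames 17982–35963) with 12818 frames into that block.
The block's first minute is 1800 frames and the rest 1798 each; 12818 frames reaches minute 7, so 1 × 18 + 7 × 2 = 32 labels have been skipped so far.
Adding those back, label number 30800 + 32 = 30832 at 30 labels/s is 1027 s + 22 f = 0 h 17 min 7 s frame 22, i.e. 00:17:07;22.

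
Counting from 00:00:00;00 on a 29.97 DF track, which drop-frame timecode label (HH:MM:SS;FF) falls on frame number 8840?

Each 10-minute DF block holds 10 × 60 × 30 − 9 × 2 = 17982 frames. 8840 ÷ 17982 → 0 full blocks, remainder 8840.
Within the partial block the first minute is 1800 frames and each further minute 1798, so 4 further minute boundaries passed. Total skipped labels = 18 × 0 + 2 × 4 = 8.
Non-drop label index = 8840 + 8 = 8848; at 30 labels/s that is 00:04:54:28, i.e. DF 00:04:54;28.

00:04:54;28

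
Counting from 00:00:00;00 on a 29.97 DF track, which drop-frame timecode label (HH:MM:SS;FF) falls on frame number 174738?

01:37:10;14

Ten DF minutes hold 17982 frames, so frame 174738 lies in block 9 (frames 161838–179819) with 12900 frames into that block.
The block's first minute is 1800 frames and the rest 1798 each; 12900 frames reaches minute 7, so 9 × 18 + 7 × 2 = 176 labels have been skipped so far.
Adding those back, label number 174738 + 176 = 174914 at 30 labels/s is 5830 s + 14 f = 1 h 37 min 10 s frame 14, i.e. 01:37:10;14.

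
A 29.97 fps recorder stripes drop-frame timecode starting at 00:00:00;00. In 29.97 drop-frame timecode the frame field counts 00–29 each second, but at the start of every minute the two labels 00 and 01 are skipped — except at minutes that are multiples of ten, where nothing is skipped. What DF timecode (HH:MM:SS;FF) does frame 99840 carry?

Ten DF minutes hold 17982 frames, so frame 99840 lies in block 5 (frames 89910–107891) with 9930 frames into that block.
The block's first minute is 1800 frames and the rest 1798 each; 9930 frames reaches minute 5, so 5 × 18 + 5 × 2 = 100 labels have been skipped so far.
Adding those back, label number 99840 + 100 = 99940 at 30 labels/s is 3331 s + 10 f = 0 h 55 min 31 s frame 10, i.e. 00:55:31;10.

00:55:31;10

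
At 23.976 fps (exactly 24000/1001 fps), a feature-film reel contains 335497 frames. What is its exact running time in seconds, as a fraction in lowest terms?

335832497/24000 seconds

Running time = 335497 ÷ (24000/1001) = 335497 × 1001/24000 = 335832497/24000 s.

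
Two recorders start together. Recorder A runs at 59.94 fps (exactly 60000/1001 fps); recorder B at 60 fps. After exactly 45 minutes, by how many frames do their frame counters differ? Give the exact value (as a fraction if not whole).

45 min = 2700 s.
A emits 60000/1001 × 2700 = 162000000/1001 frames; B emits 60 × 2700 = 162000.
Difference = 162000/1001 frames (≈ 161.8382); B is ahead of A.

162000/1001 frames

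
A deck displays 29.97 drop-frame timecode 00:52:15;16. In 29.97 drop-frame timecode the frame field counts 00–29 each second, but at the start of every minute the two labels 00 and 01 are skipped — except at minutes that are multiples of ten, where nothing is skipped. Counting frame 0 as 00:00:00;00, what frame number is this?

93972

Complete 10-minute blocks: 5, each 17982 frames → 89910.
Remaining 2 whole minutes in the current block: 1800 + 1 × 1798 = 3598 frames.
Within the current minute: 15 × 30 + 16 − 2 = 464 (labels ;00/;01 skipped at this minute). Total = 89910 + 3598 + 464 = 93972.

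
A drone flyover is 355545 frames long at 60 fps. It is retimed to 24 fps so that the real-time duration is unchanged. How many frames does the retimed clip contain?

142218 frames

Target frames = source frames × (target rate / source rate) = 355545 × (24)/(60) = 355545 × 2/5 = 142218.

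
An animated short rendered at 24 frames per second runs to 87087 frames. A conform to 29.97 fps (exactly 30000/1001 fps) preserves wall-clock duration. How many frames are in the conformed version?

Target frames = source frames × (target rate / source rate) = 87087 × (30000/1001)/(24) = 87087 × 1250/1001 = 108750.

108750 frames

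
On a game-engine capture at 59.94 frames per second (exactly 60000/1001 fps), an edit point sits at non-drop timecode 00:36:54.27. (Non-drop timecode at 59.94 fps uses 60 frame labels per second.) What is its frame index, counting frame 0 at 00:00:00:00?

frame 132867

Total seconds to the label: (0 × 3600 + 36 × 60 + 54) = 2214.
Frame index = 2214 × 60 + 27 = 132867.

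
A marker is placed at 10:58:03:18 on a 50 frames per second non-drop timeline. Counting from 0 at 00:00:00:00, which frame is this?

1974168

Total seconds to the label: (10 × 3600 + 58 × 60 + 3) = 39483.
Frame index = 39483 × 50 + 18 = 1974168.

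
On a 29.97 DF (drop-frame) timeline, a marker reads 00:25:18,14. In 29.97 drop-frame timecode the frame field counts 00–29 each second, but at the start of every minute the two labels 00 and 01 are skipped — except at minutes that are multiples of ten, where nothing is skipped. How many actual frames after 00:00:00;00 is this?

45508

As if non-drop at 30 labels/s: (0 × 3600 + 25 × 60 + 18) × 30 + 14 = 45554.
Minute boundaries passed: 25; those not divisible by 10: 25 − 2 = 23; dropped labels = 2 × 23 = 46.
Actual frame index = 45554 − 46 = 45508.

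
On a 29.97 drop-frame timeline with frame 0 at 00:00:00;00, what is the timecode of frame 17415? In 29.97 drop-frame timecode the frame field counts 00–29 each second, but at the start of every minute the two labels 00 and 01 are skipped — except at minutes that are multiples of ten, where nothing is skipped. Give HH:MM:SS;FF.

00:09:41;03

Each 10-minute DF block holds 10 × 60 × 30 − 9 × 2 = 17982 frames. 17415 ÷ 17982 → 0 full blocks, remainder 17415.
Within the partial block the first minute is 1800 frames and each further minute 1798, so 9 further minute boundaries passed. Total skipped labels = 18 × 0 + 2 × 9 = 18.
Non-drop label index = 17415 + 18 = 17433; at 30 labels/s that is 00:09:41:03, i.e. DF 00:09:41;03.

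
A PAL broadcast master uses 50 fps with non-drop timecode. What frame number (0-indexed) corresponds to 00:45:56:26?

Total seconds to the label: (0 × 3600 + 45 × 60 + 56) = 2756.
Frame index = 2756 × 50 + 26 = 137826.

137826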